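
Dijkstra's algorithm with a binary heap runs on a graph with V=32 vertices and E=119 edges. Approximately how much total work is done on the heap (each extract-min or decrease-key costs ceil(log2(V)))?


Dijkstra with a binary heap: each vertex is extracted once, each edge may relax once.
Each heap operation costs O(log V).
V + E = 32 + 119 = 151
ceil(log2(32)) = 5 (since 2^4 = 16 < 32 <= 32 = 2^5)
Total heap work = (V+E) * ceil(log2(V)) = 151 * 5 = 755


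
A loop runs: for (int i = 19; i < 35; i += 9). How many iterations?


Loop starts at i = 19, increments by 9, stops when i >= 35.
Number of iterations = ceil((35 - 19) / 9)
= ceil(16 / 9)
= 2


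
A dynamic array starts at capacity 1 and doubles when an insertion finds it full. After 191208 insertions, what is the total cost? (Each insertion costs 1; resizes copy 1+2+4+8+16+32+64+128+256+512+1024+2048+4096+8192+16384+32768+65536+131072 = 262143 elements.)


Insertion cost: 191208 (one per element)
Resizes occur just before inserting elements 2, 3, 5, 9, ...
Elements copied at each resize: 1 + 2 + 4 + 8 + 16 + 32 + 64 + 128 + 256 + 512 + 1024 + 2048 + 4096 + 8192 + 16384 + 32768 + 65536 + 131072
Sum of copies = 262143 (geometric series: 2^k - 1)
Total = 191208 + 262143 = 453351


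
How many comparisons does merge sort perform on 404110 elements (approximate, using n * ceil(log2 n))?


Recursion depth: ceil(log2(404110)) = 19
Each recursion level merges n = 404110 elements
Total = 404110 * 19 = 7678090


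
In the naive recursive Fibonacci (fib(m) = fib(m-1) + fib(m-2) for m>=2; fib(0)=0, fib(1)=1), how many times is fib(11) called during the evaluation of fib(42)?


Let N(m) = number of times fib(m) is called while evaluating fib(42).
N(42) = 1 (the initial call).
N(41) = 1 (only fib(42) calls it).
For 1 <= m <= 40: fib(m) is called by fib(m+1) and fib(m+2), so
  N(m) = N(m+1) + N(m+2).
fib(0) is called only by fib(2), so N(0) = N(2).
Walk down from m=42:
  N(42)=1, N(41)=1, N(40)=2, N(39)=3, N(38)=5, N(37)=8, N(36)=13, N(35)=21, N(34)=34, N(33)=55, N(32)=89, N(31)=144, N(30)=233, N(29)=377, N(28)=610, N(27)=987, N(26)=1597, N(25)=2584, N(24)=4181, N(23)=6765, N(22)=10946, N(21)=17711, N(20)=28657, N(19)=46368, N(18)=75025, N(17)=121393, N(16)=196418, N(15)=317811, N(14)=514229, N(13)=832040, N(12)=1346269, N(11)=2178309
N(11) = 2178309


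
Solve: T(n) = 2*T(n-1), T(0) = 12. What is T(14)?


Unrolling:
T(14) = 2*T(13) = 2^2*T(12) = ... = 2^14*T(0)
= 2^14 * 12
= 16384 * 12 = 196608


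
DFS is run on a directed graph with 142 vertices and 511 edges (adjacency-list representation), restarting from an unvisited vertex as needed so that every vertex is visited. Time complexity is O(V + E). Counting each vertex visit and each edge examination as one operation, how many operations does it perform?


A full DFS traversal processes each vertex exactly once (push/pop on stack).
Each directed edge is examined once.
V = 142, E = 511
V + E = 653


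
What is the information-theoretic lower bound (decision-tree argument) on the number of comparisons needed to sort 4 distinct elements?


A binary decision tree of height h has at most 2^h leaves and needs at least n! of them, so h >= ceil(log2(n!)).
Compute 4! as a running product:
  x2 = 2, x3 = 6, x4 = 24
4! = 24
Bracket between powers of 2:
  2^4 = 16 < 24 <= 32 = 2^5
So ceil(log2(4!)) = 5


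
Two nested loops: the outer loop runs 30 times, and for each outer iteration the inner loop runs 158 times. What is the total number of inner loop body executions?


Outer loop: 30 iterations
Inner loop: 158 iterations per outer iteration
Total = 30 * 158 = 4740


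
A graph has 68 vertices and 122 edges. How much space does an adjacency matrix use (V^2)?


Adjacency matrix: V x V grid of entries
Space = V^2 = 68^2 = 68 * 68 = 4624


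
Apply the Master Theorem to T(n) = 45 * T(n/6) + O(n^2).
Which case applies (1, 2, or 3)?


The Master Theorem: T(n) = a*T(n/b) + O(n^c)
  a = 45, b = 6, c = 2
log_b(a) = log_6(45) ~ 2.125
Compare b^c with a: 6^2 = 36 < 45, so c < log_b(a).
Since c < log_b(a), Case 1 applies.
T(n) = O(n^(log_6 45)) ~ O(n^2.125)
Master Theorem case = 1


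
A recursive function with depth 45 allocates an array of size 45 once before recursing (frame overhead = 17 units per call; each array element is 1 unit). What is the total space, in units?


Array allocation: 45 units (allocated once)
Stack frames: 45 deep * 17 per frame = 765 units
Total = 45 + 765 = 810


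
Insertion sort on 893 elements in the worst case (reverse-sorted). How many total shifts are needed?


In the worst case (reverse-sorted), each element shifts past all previous:
  Element 1: 1 shifts
  Element 2: 2 shifts
  Element 3: 3 shifts
  Element 4: 4 shifts
  Element 5: 5 shifts
  ...
  Element 892: 892 shifts
Total = 1 + 2 + ... + 892
= 893*(893-1)/2 = 398278


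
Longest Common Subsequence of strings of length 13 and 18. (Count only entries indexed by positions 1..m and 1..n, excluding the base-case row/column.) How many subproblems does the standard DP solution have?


DP table indexed by positions in both strings.
First string: 13 positions
Second string: 18 positions
Total = 13 * 18 = 234


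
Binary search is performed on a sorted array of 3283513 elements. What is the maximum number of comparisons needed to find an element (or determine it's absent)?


Binary search halves the search space each comparison:
  Step 1: search space = 3283513 -> 1641756
  Step 2: search space = 1641756 -> 820878
  Step 3: search space = 820878 -> 410439
  Step 4: search space = 410439 -> 205219
  Step 5: search space = 205219 -> 102609
  Step 6: search space = 102609 -> 51304
  Step 7: search space = 51304 -> 25652
  Step 8: search space = 25652 -> 12826
  Step 9: search space = 12826 -> 6413
  Step 10: search space = 6413 -> 3206
  Step 11: search space = 3206 -> 1603
  Step 12: search space = 1603 -> 801
  Step 13: search space = 801 -> 400
  Step 14: search space = 400 -> 200
  Step 15: search space = 200 -> 100
  Step 16: search space = 100 -> 50
  Step 17: search space = 50 -> 25
  Step 18: search space = 25 -> 12
  Step 19: search space = 12 -> 6
  Step 20: search space = 6 -> 3
  Step 21: search space = 3 -> 1
  Step 22: search space = 1 (final check)
Maximum comparisons = floor(log2(3283513)) + 1 = 21 + 1 = 22


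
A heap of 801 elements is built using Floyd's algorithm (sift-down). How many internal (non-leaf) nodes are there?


Leaf nodes occupy roughly half the array.
Sift-down is called for each internal node, starting from the last one.
Internal nodes = floor(n/2) = floor(801/2) = 400


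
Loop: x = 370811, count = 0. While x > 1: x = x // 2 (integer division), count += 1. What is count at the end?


The variable x halves each step:
x = 370811 -> 185405 -> 92702 -> 46351 -> 23175 -> 11587 -> 5793 -> 2896 -> 1448 -> 724 -> 362 -> 181 -> 90 -> 45 -> 22 -> 11 -> 5 -> 2 -> 1
Number of halvings = floor(log2(370811)) = 18


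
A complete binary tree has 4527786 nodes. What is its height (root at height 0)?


In a complete binary tree, level k holds nodes 2^k .. 2^(k+1)-1 (1-indexed).
Height = floor(log2(n)) = floor(log2(4527786)) = 22
Check: 2^22 = 4194304 <= 4527786 < 8388608 = 2^23


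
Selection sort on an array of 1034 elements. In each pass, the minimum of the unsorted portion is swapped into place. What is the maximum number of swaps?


Selection sort performs one swap per pass:
  Pass 1: find min in positions 0 to 1033, swap with position 0
  Pass 2: find min in positions 1 to 1033, swap with position 1
  Pass 3: find min in positions 2 to 1033, swap with position 2
  Pass 4: find min in positions 3 to 1033, swap with position 3
  Pass 5: find min in positions 4 to 1033, swap with position 4
  ... (1028 more passes)
Total passes (and swaps) = n - 1 = 1034 - 1 = 1033


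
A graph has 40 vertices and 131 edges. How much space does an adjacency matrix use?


Adjacency matrix: V x V grid of entries
Space = V^2 = 40^2 = 40 * 40 = 1600


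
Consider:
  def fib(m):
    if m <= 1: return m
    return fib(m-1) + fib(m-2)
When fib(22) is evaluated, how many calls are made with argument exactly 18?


Let N(m) = number of times fib(m) is called while evaluating fib(22).
N(22) = 1 (the initial call).
N(21) = 1 (only fib(22) calls it).
For 1 <= m <= 20: fib(m) is called by fib(m+1) and fib(m+2), so
  N(m) = N(m+1) + N(m+2).
fib(0) is called only by fib(2), so N(0) = N(2).
Walk down from m=22:
  N(22)=1, N(21)=1, N(20)=2, N(19)=3, N(18)=5
N(18) = 5


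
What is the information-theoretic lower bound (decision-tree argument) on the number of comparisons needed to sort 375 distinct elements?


A binary decision tree of height h has at most 2^h leaves and needs at least n! of them, so h >= ceil(log2(n!)).
375! is far too large to multiply out, so use Stirling's series:
  ln(n!) ~ n ln n - n + (1/2) ln(2 pi n) + 1/(12n)  (error below 1/(360 n^3), negligible here)
  ln(375) = 5.9269260
  n ln n = 375 * 5.9269260 = 2222.5972
  (1/2) ln(2 pi * 375) = (1/2) ln(2356.1945) = 3.8824
  1/(12*375) = 0.0002
  ln(375!) ~ 2222.5972 - 375 + 3.8824 + 0.0002 = 1851.4798
Convert to base 2: log2(375!) = 1851.4798 / ln 2 = 1851.4798 / 0.69314718 = 2671.1207
ceil(2671.1207) = 2672


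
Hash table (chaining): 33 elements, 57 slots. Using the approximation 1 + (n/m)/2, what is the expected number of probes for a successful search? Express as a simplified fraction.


Computing expected probes:
alpha = 33/57
= 1 + alpha/2
= 1 + 33/(2*57)
= (2*57 + 33) / (2*57)
= 147/114 = 49/38


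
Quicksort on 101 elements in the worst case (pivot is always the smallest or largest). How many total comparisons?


In the worst case, each partition step picks the worst pivot:
  Partition 1: 100 comparisons (n-1 elements to compare)
  Partition 2: 99 comparisons
  Partition 3: 98 comparisons
  Partition 4: 97 comparisons
  Partition 5: 96 comparisons
  ...
  Last partition: 0 comparisons
Total = (n-1) + (n-2) + ... + 1 + 0 = n*(n-1)/2
= 101*100/2 = 5050


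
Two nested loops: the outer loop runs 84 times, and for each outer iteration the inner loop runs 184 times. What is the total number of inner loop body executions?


Outer loop: 84 iterations
Inner loop: 184 iterations per outer iteration
Total = 84 * 184 = 15456


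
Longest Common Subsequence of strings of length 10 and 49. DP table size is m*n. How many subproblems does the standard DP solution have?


DP table indexed by positions in both strings.
First string: 10 positions
Second string: 49 positions
Total = 10 * 49 = 490


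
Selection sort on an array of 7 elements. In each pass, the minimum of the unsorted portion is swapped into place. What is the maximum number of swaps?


Selection sort performs one swap per pass:
  Pass 1: find min in positions 0 to 6, swap with position 0
  Pass 2: find min in positions 1 to 6, swap with position 1
  Pass 3: find min in positions 2 to 6, swap with position 2
  Pass 4: find min in positions 3 to 6, swap with position 3
  Pass 5: find min in positions 4 to 6, swap with position 4
  ... (1 more passes)
Total passes (and swaps) = n - 1 = 7 - 1 = 6


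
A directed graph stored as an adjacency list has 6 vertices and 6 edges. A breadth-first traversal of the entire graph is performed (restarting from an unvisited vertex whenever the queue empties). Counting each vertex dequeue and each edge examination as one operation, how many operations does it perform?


A full BFS traversal dequeues each vertex once and examines each edge once.
Vertex visits: 6
Edge visits: 6
V + E = 6 + 6 = 12


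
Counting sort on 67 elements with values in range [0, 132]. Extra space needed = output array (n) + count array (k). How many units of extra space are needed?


Output array size: 67 (to store sorted result)
Count array size: 133 (one slot per possible value, range 0 to 132)
Total extra space = 67 + 133 = 200


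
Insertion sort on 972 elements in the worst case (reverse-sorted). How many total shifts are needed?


In the worst case (reverse-sorted), each element shifts past all previous:
  Element 1: 1 shifts
  Element 2: 2 shifts
  Element 3: 3 shifts
  Element 4: 4 shifts
  Element 5: 5 shifts
  ...
  Element 971: 971 shifts
Total = 1 + 2 + ... + 971
= 972*(972-1)/2 = 471906


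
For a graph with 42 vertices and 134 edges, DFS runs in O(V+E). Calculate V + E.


A full DFS traversal visits each vertex once and examines each edge once.
V = 42
E = 134
Sum = 42 + 134 = 176


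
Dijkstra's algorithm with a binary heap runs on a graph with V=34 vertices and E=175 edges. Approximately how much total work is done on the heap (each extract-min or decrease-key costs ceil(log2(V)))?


Dijkstra with a binary heap: each vertex is extracted once, each edge may relax once.
Each heap operation costs O(log V).
V + E = 34 + 175 = 209
ceil(log2(34)) = 6 (since 2^5 = 32 < 34 <= 64 = 2^6)
Total heap work = (V+E) * ceil(log2(V)) = 209 * 6 = 1254


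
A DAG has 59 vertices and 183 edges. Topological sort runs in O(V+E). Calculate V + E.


V = 59 (vertex processing)
E = 183 (edge processing)
V + E = 59 + 183 = 242


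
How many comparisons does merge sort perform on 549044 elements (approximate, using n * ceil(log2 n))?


Recursion depth: ceil(log2(549044)) = 20
Each recursion level merges n = 549044 elements
Total = 549044 * 20 = 10980880


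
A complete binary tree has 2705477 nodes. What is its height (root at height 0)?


In a complete binary tree, level k holds nodes 2^k .. 2^(k+1)-1 (1-indexed).
Height = floor(log2(n)) = floor(log2(2705477)) = 21
Check: 2^21 = 2097152 <= 2705477 < 4194304 = 2^22


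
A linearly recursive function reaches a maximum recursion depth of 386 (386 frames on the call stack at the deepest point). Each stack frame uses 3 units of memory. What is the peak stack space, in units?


Maximum recursion depth = 386 frames
Memory per frame = 3 units
Total stack space = depth * frame_size
= 386 * 3 = 1158


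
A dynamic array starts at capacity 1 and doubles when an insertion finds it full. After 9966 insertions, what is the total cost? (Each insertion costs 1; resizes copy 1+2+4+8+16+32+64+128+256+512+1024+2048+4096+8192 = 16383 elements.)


Insertion cost: 9966 (one per element)
Resizes occur just before inserting elements 2, 3, 5, 9, ...
Elements copied at each resize: 1 + 2 + 4 + 8 + 16 + 32 + 64 + 128 + 256 + 512 + 1024 + 2048 + 4096 + 8192
Sum of copies = 16383 (geometric series: 2^k - 1)
Total = 9966 + 16383 = 26349


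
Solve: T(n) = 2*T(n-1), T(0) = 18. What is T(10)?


Unrolling:
T(10) = 2*T(9) = 2^2*T(8) = ... = 2^10*T(0)
= 2^10 * 18
= 1024 * 18 = 18432


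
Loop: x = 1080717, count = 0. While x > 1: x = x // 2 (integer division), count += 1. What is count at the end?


The variable x halves each step:
x = 1080717 -> 540358 -> 270179 -> 135089 -> 67544 -> 33772 -> 16886 -> 8443 -> 4221 -> 2110 -> 1055 -> 527 -> 263 -> 131 -> 65 -> 32 -> 16 -> 8 -> 4 -> 2 -> 1
Number of halvings = floor(log2(1080717)) = 20


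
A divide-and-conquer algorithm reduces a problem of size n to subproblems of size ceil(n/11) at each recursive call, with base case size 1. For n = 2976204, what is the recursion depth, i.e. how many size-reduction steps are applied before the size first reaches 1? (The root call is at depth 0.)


Each step divides the size by 11 (rounding up); after k steps the size is ceil(n/11^k), which equals 1 exactly when 11^k >= n.
So the depth is the smallest k with 11^k >= 2976204, i.e. ceil(log_11(2976204)).
11^6 = 1771561 < 2976204 <= 19487171 = 11^7
Recursion depth = 7


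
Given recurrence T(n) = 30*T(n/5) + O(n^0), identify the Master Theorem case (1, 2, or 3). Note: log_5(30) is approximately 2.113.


Master Theorem parameters: a=30, b=5, c=0
log_b(a) = 2.113
Compare b^c with a: 5^0 = 1 < 30, so c < log_b(a).
Comparing c=0 vs log_b(a)=2.113:
0 < 2.113 => Case 1
Result: T(n) = O(n^(log_5 30)) ~ O(n^2.113)
Master Theorem case = 1


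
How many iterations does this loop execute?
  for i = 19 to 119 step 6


The loop variable i takes values starting at 19 and increments by 6 each iteration.
Sequence: i = 19, 25, 31, 37, 43, 49, 55, 61, 67, ...
The upper bound 119 is inclusive, so the count is floor((last - first) / step) + 1:
floor((119 - 19) / 6) + 1 = floor(100/6) + 1 = 16 + 1 = 17


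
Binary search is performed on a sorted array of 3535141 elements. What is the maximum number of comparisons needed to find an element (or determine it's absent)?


Binary search halves the search space each comparison:
  Step 1: search space = 3535141 -> 1767570
  Step 2: search space = 1767570 -> 883785
  Step 3: search space = 883785 -> 441892
  Step 4: search space = 441892 -> 220946
  Step 5: search space = 220946 -> 110473
  Step 6: search space = 110473 -> 55236
  Step 7: search space = 55236 -> 27618
  Step 8: search space = 27618 -> 13809
  Step 9: search space = 13809 -> 6904
  Step 10: search space = 6904 -> 3452
  Step 11: search space = 3452 -> 1726
  Step 12: search space = 1726 -> 863
  Step 13: search space = 863 -> 431
  Step 14: search space = 431 -> 215
  Step 15: search space = 215 -> 107
  Step 16: search space = 107 -> 53
  Step 17: search space = 53 -> 26
  Step 18: search space = 26 -> 13
  Step 19: search space = 13 -> 6
  Step 20: search space = 6 -> 3
  Step 21: search space = 3 -> 1
  Step 22: search space = 1 (final check)
Maximum comparisons = floor(log2(3535141)) + 1 = 21 + 1 = 22


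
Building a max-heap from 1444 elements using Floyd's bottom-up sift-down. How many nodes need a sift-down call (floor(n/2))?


In a heap of 1444 elements (0-indexed array):
  Last element index: 1443
  Parent of last element: floor((1443 - 1) / 2) = 721
  Internal nodes: indices 0 to 721
  Count = floor(1444/2) = 722


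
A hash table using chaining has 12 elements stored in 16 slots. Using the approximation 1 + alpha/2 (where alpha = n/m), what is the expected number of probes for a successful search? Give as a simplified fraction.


Load factor alpha = n/m = 12/16
Expected probes = 1 + alpha/2 = 1 + 12/(2*16)
= 1 + 12/32
= 32/32 + 12/32
= 44/32
Simplify: 11/8


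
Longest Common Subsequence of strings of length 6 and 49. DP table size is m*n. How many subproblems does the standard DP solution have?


DP table indexed by positions in both strings.
First string: 6 positions
Second string: 49 positions
Total = 6 * 49 = 294


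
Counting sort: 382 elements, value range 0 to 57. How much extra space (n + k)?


n = 382 (output array)
k = 58 (count array for 58 distinct values)
Extra space = 382 + 58 = 440


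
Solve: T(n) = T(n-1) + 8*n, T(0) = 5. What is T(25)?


Expanding the recurrence:
T(25) = T(24) + 8*25
       = T(23) + 8*24 + 8*25
       ...
       = T(0) + 8*(1 + 2 + ... + 25)
       = 5 + 8 * 25*26/2
       = 5 + 8 * 325
       = 5 + 2600 = 2605


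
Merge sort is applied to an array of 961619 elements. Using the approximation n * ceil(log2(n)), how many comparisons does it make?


Merge sort divides the array into halves recursively.
Number of levels = ceil(log2(961619)) = 20
At each level, approximately n = 961619 comparisons are needed for merging.
Total comparisons ~ n * ceil(log2(n)) = 961619 * 20 = 19232380


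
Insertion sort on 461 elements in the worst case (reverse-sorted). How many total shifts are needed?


In the worst case (reverse-sorted), each element shifts past all previous:
  Element 1: 1 shifts
  Element 2: 2 shifts
  Element 3: 3 shifts
  Element 4: 4 shifts
  Element 5: 5 shifts
  ...
  Element 460: 460 shifts
Total = 1 + 2 + ... + 460
= 461*(461-1)/2 = 106030


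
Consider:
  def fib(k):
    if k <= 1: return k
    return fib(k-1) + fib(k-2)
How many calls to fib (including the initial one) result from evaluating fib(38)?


Let C(m) = total calls to evaluate fib(m). Then C(0)=C(1)=1, and
C(m) = 1 + C(m-1) + C(m-2) for m >= 2.
Build the table (each entry = 1 + previous two):
  C(0) = 1
  C(1) = 1
  C(2) = 1 + 1 + 1 = 3
  C(3) = 1 + 3 + 1 = 5
  C(4) = 1 + 5 + 3 = 9
  C(5) = 1 + 9 + 5 = 15
  C(6) = 1 + 15 + 9 = 25
  C(7) = 1 + 25 + 15 = 41
  C(8) = 1 + 41 + 25 = 67
  C(9) = 1 + 67 + 41 = 109
  C(10) = 1 + 109 + 67 = 177
  C(11) = 1 + 177 + 109 = 287
  C(12) = 1 + 287 + 177 = 465
  C(13) = 1 + 465 + 287 = 753
  C(14) = 1 + 753 + 465 = 1219
  C(15) = 1 + 1219 + 753 = 1973
  C(16) = 1 + 1973 + 1219 = 3193
  C(17) = 1 + 3193 + 1973 = 5167
  C(18) = 1 + 5167 + 3193 = 8361
  C(19) = 1 + 8361 + 5167 = 13529
  C(20) = 1 + 13529 + 8361 = 21891
  C(21) = 1 + 21891 + 13529 = 35421
  C(22) = 1 + 35421 + 21891 = 57313
  C(23) = 1 + 57313 + 35421 = 92735
  C(24) = 1 + 92735 + 57313 = 150049
  C(25) = 1 + 150049 + 92735 = 242785
  C(26) = 1 + 242785 + 150049 = 392835
  C(27) = 1 + 392835 + 242785 = 635621
  C(28) = 1 + 635621 + 392835 = 1028457
  C(29) = 1 + 1028457 + 635621 = 1664079
  C(30) = 1 + 1664079 + 1028457 = 2692537
  C(31) = 1 + 2692537 + 1664079 = 4356617
  C(32) = 1 + 4356617 + 2692537 = 7049155
  C(33) = 1 + 7049155 + 4356617 = 11405773
  C(34) = 1 + 11405773 + 7049155 = 18454929
  C(35) = 1 + 18454929 + 11405773 = 29860703
  C(36) = 1 + 29860703 + 18454929 = 48315633
  C(37) = 1 + 48315633 + 29860703 = 78176337
  C(38) = 1 + 78176337 + 48315633 = 126491971
Total calls for fib(38) = 126491971


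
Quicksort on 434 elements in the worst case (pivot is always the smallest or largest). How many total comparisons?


In the worst case, each partition step picks the worst pivot:
  Partition 1: 433 comparisons (n-1 elements to compare)
  Partition 2: 432 comparisons
  Partition 3: 431 comparisons
  Partition 4: 430 comparisons
  Partition 5: 429 comparisons
  ...
  Last partition: 0 comparisons
Total = (n-1) + (n-2) + ... + 1 + 0 = n*(n-1)/2
= 434*433/2 = 93961


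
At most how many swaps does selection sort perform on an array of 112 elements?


Each of the 111 passes places one element in its final position.
Pass 1: swap minimum into position 0
Pass 2: swap minimum of remaining into position 1
...
Pass 111: last two elements, one swap
Maximum swaps = 112 - 1 = 111


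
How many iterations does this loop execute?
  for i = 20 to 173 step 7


The loop variable i takes values starting at 20 and increments by 7 each iteration.
Sequence: i = 20, 27, 34, 41, 48, 55, 62, 69, 76, ...
The upper bound 173 is inclusive, so the count is floor((last - first) / step) + 1:
floor((173 - 20) / 7) + 1 = floor(153/7) + 1 = 21 + 1 = 22


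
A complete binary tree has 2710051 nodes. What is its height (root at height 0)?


In a complete binary tree, level k holds nodes 2^k .. 2^(k+1)-1 (1-indexed).
Height = floor(log2(n)) = floor(log2(2710051)) = 21
Check: 2^21 = 2097152 <= 2710051 < 4194304 = 2^22


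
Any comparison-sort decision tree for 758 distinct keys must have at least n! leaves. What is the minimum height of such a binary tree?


A binary decision tree of height h has at most 2^h leaves and needs at least n! of them, so h >= ceil(log2(n!)).
758! is far too large to multiply out, so use Stirling's series:
  ln(n!) ~ n ln n - n + (1/2) ln(2 pi n) + 1/(12n)  (error below 1/(360 n^3), negligible here)
  ln(758) = 6.6306834
  n ln n = 758 * 6.6306834 = 5026.0580
  (1/2) ln(2 pi * 758) = (1/2) ln(4762.6545) = 4.2343
  1/(12*758) = 0.0001
  ln(758!) ~ 5026.0580 - 758 + 4.2343 + 0.0001 = 4272.2924
Convert to base 2: log2(758!) = 4272.2924 / ln 2 = 4272.2924 / 0.69314718 = 6163.6151
ceil(6163.6151) = 6164


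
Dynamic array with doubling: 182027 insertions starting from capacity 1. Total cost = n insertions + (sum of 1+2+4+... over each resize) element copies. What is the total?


n = 182027
Insertion costs: 182027
Resizes copy 1, 2, 4, ... up to the largest power of 2 that is <= n-1 = 182026, i.e. 131072.
Copy costs = 1 + 2 + 4 + 8 + 16 + 32 + 64 + 128 + 256 + 512 + 1024 + 2048 + 4096 + 8192 + 16384 + 32768 + 65536 + 131072 = 262143
Total = 182027 + 262143 = 444170


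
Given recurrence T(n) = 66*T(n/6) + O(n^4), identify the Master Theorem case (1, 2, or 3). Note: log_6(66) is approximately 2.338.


Master Theorem parameters: a=66, b=6, c=4
log_b(a) = 2.338
Compare b^c with a: 6^4 = 1296 > 66, so c > log_b(a).
Comparing c=4 vs log_b(a)=2.338:
4 > 2.338 => Case 3
Result: T(n) = O(n^4)
Master Theorem case = 3


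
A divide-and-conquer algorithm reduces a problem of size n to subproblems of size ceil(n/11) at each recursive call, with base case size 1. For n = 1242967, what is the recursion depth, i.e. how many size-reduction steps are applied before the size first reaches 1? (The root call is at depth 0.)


Each step divides the size by 11 (rounding up); after k steps the size is ceil(n/11^k), which equals 1 exactly when 11^k >= n.
So the depth is the smallest k with 11^k >= 1242967, i.e. ceil(log_11(1242967)).
11^5 = 161051 < 1242967 <= 1771561 = 11^6
Recursion depth = 6


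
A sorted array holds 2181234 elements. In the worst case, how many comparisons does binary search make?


Halving sequence: 2181234 -> 1090617 -> 545308 -> 272654 -> 136327 -> 68163 -> 34081 -> 17040 -> 8520 -> 4260 -> 2130 -> 1065 -> 532 -> 266 -> 133 -> 66 -> 33 -> 16 -> 8 -> 4 -> 2 -> 1
Number of halvings = 21
Max comparisons = 21 + 1 = 22


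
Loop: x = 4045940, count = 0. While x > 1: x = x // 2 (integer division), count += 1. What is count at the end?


The variable x halves each step:
x = 4045940 -> 2022970 -> 1011485 -> 505742 -> 252871 -> 126435 -> 63217 -> 31608 -> 15804 -> 7902 -> 3951 -> 1975 -> 987 -> 493 -> 246 -> 123 -> 61 -> 30 -> 15 -> 7 -> 3 -> 1
Number of halvings = floor(log2(4045940)) = 21


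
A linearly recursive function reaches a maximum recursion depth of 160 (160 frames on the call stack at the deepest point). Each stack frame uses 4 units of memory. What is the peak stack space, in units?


Maximum recursion depth = 160 frames
Memory per frame = 4 units
Total stack space = depth * frame_size
= 160 * 4 = 640


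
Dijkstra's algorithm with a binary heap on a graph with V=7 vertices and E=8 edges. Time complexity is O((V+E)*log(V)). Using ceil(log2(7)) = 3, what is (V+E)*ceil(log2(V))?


Dijkstra with a binary heap: each vertex is extracted once, each edge may relax once.
Each heap operation costs O(log V).
V + E = 7 + 8 = 15
ceil(log2(7)) = 3 (since 2^2 = 4 < 7 <= 8 = 2^3)
Total heap work = (V+E) * ceil(log2(V)) = 15 * 3 = 45


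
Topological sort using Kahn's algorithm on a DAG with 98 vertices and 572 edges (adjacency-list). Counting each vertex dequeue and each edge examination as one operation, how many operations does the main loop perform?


Kahn's algorithm:
  1. Compute in-degrees: O(V + E)
  2. Process queue: each vertex dequeued once (O(V))
     each edge examined once (O(E))
Total = V + E = 98 + 572 = 670


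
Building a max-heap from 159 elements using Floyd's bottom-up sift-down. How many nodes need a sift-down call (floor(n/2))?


In a heap of 159 elements (0-indexed array):
  Last element index: 158
  Parent of last element: floor((158 - 1) / 2) = 78
  Internal nodes: indices 0 to 78
  Count = floor(159/2) = 79


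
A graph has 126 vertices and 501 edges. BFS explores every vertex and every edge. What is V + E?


A full BFS traversal dequeues each vertex once and examines each edge once.
Vertex visits: 126
Edge visits: 501
V + E = 126 + 501 = 627


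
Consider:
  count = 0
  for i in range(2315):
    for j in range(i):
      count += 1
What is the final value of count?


For each i, the inner loop runs i times:
  i=0: inner runs 0 times
  i=1: inner runs 1 time
  i=2: inner runs 2 times
  i=3: inner runs 3 times
  i=4: inner runs 4 times
  i=5: inner runs 5 times
  i=6: inner runs 6 times
  i=7: inner runs 7 times
  ...
Total = 0 + 1 + 2 + ... + 2314 = 2315*(2315-1)/2 = 2678455


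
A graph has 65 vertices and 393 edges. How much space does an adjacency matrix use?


Adjacency matrix: V x V grid of entries
Space = V^2 = 65^2 = 65 * 65 = 4225


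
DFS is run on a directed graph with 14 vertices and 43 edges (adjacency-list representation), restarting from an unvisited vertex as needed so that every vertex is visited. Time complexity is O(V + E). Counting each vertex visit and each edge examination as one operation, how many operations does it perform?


A full DFS traversal processes each vertex exactly once (push/pop on stack).
Each directed edge is examined once.
V = 14, E = 43
V + E = 57


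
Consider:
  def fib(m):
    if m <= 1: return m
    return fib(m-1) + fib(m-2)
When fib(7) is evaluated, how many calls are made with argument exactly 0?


Let N(m) = number of times fib(m) is called while evaluating fib(7).
N(7) = 1 (the initial call).
N(6) = 1 (only fib(7) calls it).
For 1 <= m <= 5: fib(m) is called by fib(m+1) and fib(m+2), so
  N(m) = N(m+1) + N(m+2).
fib(0) is called only by fib(2), so N(0) = N(2).
Walk down from m=7:
  N(7)=1, N(6)=1, N(5)=2, N(4)=3, N(3)=5, N(2)=8, N(1)=13, N(0)=N(2)=8
N(0) = 8


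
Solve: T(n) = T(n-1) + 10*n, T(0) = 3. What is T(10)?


Expanding the recurrence:
T(10) = T(9) + 10*10
       = T(8) + 10*9 + 10*10
       ...
       = T(0) + 10*(1 + 2 + ... + 10)
       = 3 + 10 * 10*11/2
       = 3 + 10 * 55
       = 3 + 550 = 553


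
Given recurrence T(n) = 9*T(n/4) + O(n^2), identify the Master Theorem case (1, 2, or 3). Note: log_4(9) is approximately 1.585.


Master Theorem parameters: a=9, b=4, c=2
log_b(a) = 1.585
Compare b^c with a: 4^2 = 16 > 9, so c > log_b(a).
Comparing c=2 vs log_b(a)=1.585:
2 > 1.585 => Case 3
Result: T(n) = O(n^2)
Master Theorem case = 3


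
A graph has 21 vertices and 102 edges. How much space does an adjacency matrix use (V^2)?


Adjacency matrix: V x V grid of entries
Space = V^2 = 21^2 = 21 * 21 = 441


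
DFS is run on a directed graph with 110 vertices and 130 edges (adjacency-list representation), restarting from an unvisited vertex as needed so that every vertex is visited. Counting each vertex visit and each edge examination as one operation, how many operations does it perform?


A full DFS traversal processes each vertex exactly once (push/pop on stack).
Each directed edge is examined once.
V = 110, E = 130
V + E = 240


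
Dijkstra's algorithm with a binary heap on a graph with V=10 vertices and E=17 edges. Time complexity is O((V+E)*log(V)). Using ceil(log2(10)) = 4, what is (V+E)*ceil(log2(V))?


Dijkstra with a binary heap: each vertex is extracted once, each edge may relax once.
Each heap operation costs O(log V).
V + E = 10 + 17 = 27
ceil(log2(10)) = 4 (since 2^3 = 8 < 10 <= 16 = 2^4)
Total heap work = (V+E) * ceil(log2(V)) = 27 * 4 = 108


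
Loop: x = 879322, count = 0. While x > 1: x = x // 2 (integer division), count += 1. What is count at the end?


The variable x halves each step:
x = 879322 -> 439661 -> 219830 -> 109915 -> 54957 -> 27478 -> 13739 -> 6869 -> 3434 -> 1717 -> 858 -> 429 -> 214 -> 107 -> 53 -> 26 -> 13 -> 6 -> 3 -> 1
Number of halvings = floor(log2(879322)) = 19


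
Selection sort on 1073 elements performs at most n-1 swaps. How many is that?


Each of the 1072 passes places one element in its final position.
Pass 1: swap minimum into position 0
Pass 2: swap minimum of remaining into position 1
...
Pass 1072: last two elements, one swap
Maximum swaps = 1073 - 1 = 1072


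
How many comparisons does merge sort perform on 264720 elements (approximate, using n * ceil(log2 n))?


Recursion depth: ceil(log2(264720)) = 19
Each recursion level merges n = 264720 elements
Total = 264720 * 19 = 5029680


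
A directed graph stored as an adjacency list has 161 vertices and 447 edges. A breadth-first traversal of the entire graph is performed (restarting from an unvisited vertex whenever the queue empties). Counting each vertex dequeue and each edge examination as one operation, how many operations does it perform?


A full BFS traversal dequeues each vertex once and examines each edge once.
Vertex visits: 161
Edge visits: 447
V + E = 161 + 447 = 608


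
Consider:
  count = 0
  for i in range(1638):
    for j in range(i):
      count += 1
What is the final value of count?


For each i, the inner loop runs i times:
  i=0: inner runs 0 times
  i=1: inner runs 1 time
  i=2: inner runs 2 times
  i=3: inner runs 3 times
  i=4: inner runs 4 times
  i=5: inner runs 5 times
  i=6: inner runs 6 times
  i=7: inner runs 7 times
  ...
Total = 0 + 1 + 2 + ... + 1637 = 1638*(1638-1)/2 = 1340703


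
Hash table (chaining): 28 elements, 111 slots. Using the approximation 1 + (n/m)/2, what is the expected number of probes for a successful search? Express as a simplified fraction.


Computing expected probes:
alpha = 28/111
= 1 + alpha/2
= 1 + 28/(2*111)
= (2*111 + 28) / (2*111)
= 250/222 = 125/111


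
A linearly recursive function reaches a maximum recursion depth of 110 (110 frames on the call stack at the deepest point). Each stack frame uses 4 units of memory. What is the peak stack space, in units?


Maximum recursion depth = 110 frames
Memory per frame = 4 units
Total stack space = depth * frame_size
= 110 * 4 = 440


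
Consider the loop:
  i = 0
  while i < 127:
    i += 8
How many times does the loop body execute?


Starting at i = 0, each iteration adds 8.
Iterations until i >= 127:
  Iteration 1: i = 0 -> i = 8
  Iteration 2: i = 8 -> i = 16
  Iteration 3: i = 16 -> i = 24
  Iteration 4: i = 24 -> i = 32
  Iteration 5: i = 32 -> i = 40
  Iteration 6: i = 40 -> i = 48
  Iteration 7: i = 48 -> i = 56
  Iteration 8: i = 56 -> i = 64
  ... continuing ...
Total iterations = ceil(127/8) = 16


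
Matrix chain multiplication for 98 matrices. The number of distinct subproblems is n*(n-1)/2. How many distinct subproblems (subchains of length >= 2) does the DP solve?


Subproblems are indexed by (i, j) where i < j.
Number of such pairs = n*(n-1)/2
= 98 * 97 / 2
= 4753


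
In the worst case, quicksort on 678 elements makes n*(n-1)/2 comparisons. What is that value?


Sum of comparisons per partition:
677 + 676 + ... + 1 + 0
= 678 * (678 - 1) / 2
= 678 * 677 / 2
= 229503


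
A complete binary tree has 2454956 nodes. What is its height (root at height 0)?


In a complete binary tree, level k holds nodes 2^k .. 2^(k+1)-1 (1-indexed).
Height = floor(log2(n)) = floor(log2(2454956)) = 21
Check: 2^21 = 2097152 <= 2454956 < 4194304 = 2^22


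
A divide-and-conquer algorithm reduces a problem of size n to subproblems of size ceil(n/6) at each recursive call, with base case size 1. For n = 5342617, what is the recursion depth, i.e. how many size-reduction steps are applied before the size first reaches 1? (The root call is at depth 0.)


Each step divides the size by 6 (rounding up); after k steps the size is ceil(n/6^k), which equals 1 exactly when 6^k >= n.
So the depth is the smallest k with 6^k >= 5342617, i.e. ceil(log_6(5342617)).
6^8 = 1679616 < 5342617 <= 10077696 = 6^9
Recursion depth = 9


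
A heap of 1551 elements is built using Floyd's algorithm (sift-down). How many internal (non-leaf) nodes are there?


Leaf nodes occupy roughly half the array.
Sift-down is called for each internal node, starting from the last one.
Internal nodes = floor(n/2) = floor(1551/2) = 775


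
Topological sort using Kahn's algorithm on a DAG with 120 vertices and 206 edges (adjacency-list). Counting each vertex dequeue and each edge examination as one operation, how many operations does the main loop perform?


Kahn's algorithm:
  1. Compute in-degrees: O(V + E)
  2. Process queue: each vertex dequeued once (O(V))
     each edge examined once (O(E))
Total = V + E = 120 + 206 = 326


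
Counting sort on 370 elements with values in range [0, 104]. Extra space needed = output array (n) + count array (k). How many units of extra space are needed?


Output array size: 370 (to store sorted result)
Count array size: 105 (one slot per possible value, range 0 to 104)
Total extra space = 370 + 105 = 475


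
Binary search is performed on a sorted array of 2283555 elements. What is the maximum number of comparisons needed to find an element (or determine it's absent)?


Binary search halves the search space each comparison:
  Step 1: search space = 2283555 -> 1141777
  Step 2: search space = 1141777 -> 570888
  Step 3: search space = 570888 -> 285444
  Step 4: search space = 285444 -> 142722
  Step 5: search space = 142722 -> 71361
  Step 6: search space = 71361 -> 35680
  Step 7: search space = 35680 -> 17840
  Step 8: search space = 17840 -> 8920
  Step 9: search space = 8920 -> 4460
  Step 10: search space = 4460 -> 2230
  Step 11: search space = 2230 -> 1115
  Step 12: search space = 1115 -> 557
  Step 13: search space = 557 -> 278
  Step 14: search space = 278 -> 139
  Step 15: search space = 139 -> 69
  Step 16: search space = 69 -> 34
  Step 17: search space = 34 -> 17
  Step 18: search space = 17 -> 8
  Step 19: search space = 8 -> 4
  Step 20: search space = 4 -> 2
  Step 21: search space = 2 -> 1
  Step 22: search space = 1 (final check)
Maximum comparisons = floor(log2(2283555)) + 1 = 21 + 1 = 22


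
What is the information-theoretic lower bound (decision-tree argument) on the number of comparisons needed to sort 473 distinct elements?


A binary decision tree of height h has at most 2^h leaves and needs at least n! of them, so h >= ceil(log2(n!)).
473! is far too large to multiply out, so use Stirling's series:
  ln(n!) ~ n ln n - n + (1/2) ln(2 pi n) + 1/(12n)  (error below 1/(360 n^3), negligible here)
  ln(473) = 6.1590954
  n ln n = 473 * 6.1590954 = 2913.2521
  (1/2) ln(2 pi * 473) = (1/2) ln(2971.9467) = 3.9985
  1/(12*473) = 0.0002
  ln(473!) ~ 2913.2521 - 473 + 3.9985 + 0.0002 = 2444.2508
Convert to base 2: log2(473!) = 2444.2508 / ln 2 = 2444.2508 / 0.69314718 = 3526.3085
ceil(3526.3085) = 3527


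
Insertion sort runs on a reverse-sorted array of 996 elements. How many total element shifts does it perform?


Sum of shifts = 1 + 2 + 3 + ... + 995
= 996 * 995 / 2
= 991020 / 2
= 495510


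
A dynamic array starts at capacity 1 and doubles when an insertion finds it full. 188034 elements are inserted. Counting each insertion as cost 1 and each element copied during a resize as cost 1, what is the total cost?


n = 188034
Insertion costs: 188034
Resizes copy 1, 2, 4, ... up to the largest power of 2 that is <= n-1 = 188033, i.e. 131072.
Copy costs = 1 + 2 + 4 + 8 + 16 + 32 + 64 + 128 + 256 + 512 + 1024 + 2048 + 4096 + 8192 + 16384 + 32768 + 65536 + 131072 = 262143
Total = 188034 + 262143 = 450177


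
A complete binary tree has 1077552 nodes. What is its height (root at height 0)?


In a complete binary tree, level k holds nodes 2^k .. 2^(k+1)-1 (1-indexed).
Height = floor(log2(n)) = floor(log2(1077552)) = 20
Check: 2^20 = 1048576 <= 1077552 < 2097152 = 2^21


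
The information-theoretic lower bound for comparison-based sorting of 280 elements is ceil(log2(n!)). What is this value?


A binary decision tree of height h has at most 2^h leaves and needs at least n! of them, so h >= ceil(log2(n!)).
280! is far too large to multiply out, so use Stirling's series:
  ln(n!) ~ n ln n - n + (1/2) ln(2 pi n) + 1/(12n)  (error below 1/(360 n^3), negligible here)
  ln(280) = 5.6347896
  n ln n = 280 * 5.6347896 = 1577.7411
  (1/2) ln(2 pi * 280) = (1/2) ln(1759.2919) = 3.7363
  1/(12*280) = 0.0003
  ln(280!) ~ 1577.7411 - 280 + 3.7363 + 0.0003 = 1301.4777
Convert to base 2: log2(280!) = 1301.4777 / ln 2 = 1301.4777 / 0.69314718 = 1877.6354
ceil(1877.6354) = 1878


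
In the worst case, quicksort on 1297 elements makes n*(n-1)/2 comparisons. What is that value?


Sum of comparisons per partition:
1296 + 1295 + ... + 1 + 0
= 1297 * (1297 - 1) / 2
= 1297 * 1296 / 2
= 840456


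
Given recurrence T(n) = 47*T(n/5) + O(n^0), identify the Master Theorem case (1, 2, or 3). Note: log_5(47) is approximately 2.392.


Master Theorem parameters: a=47, b=5, c=0
log_b(a) = 2.392
Compare b^c with a: 5^0 = 1 < 47, so c < log_b(a).
Comparing c=0 vs log_b(a)=2.392:
0 < 2.392 => Case 1
Result: T(n) = O(n^(log_5 47)) ~ O(n^2.392)
Master Theorem case = 1


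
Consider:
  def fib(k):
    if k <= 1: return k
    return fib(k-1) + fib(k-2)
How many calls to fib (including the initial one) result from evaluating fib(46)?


Let C(m) = total calls to evaluate fib(m). Then C(0)=C(1)=1, and
C(m) = 1 + C(m-1) + C(m-2) for m >= 2.
Build the table (each entry = 1 + previous two):
  C(0) = 1
  C(1) = 1
  C(2) = 1 + 1 + 1 = 3
  C(3) = 1 + 3 + 1 = 5
  C(4) = 1 + 5 + 3 = 9
  C(5) = 1 + 9 + 5 = 15
  C(6) = 1 + 15 + 9 = 25
  C(7) = 1 + 25 + 15 = 41
  C(8) = 1 + 41 + 25 = 67
  C(9) = 1 + 67 + 41 = 109
  C(10) = 1 + 109 + 67 = 177
  C(11) = 1 + 177 + 109 = 287
  C(12) = 1 + 287 + 177 = 465
  C(13) = 1 + 465 + 287 = 753
  C(14) = 1 + 753 + 465 = 1219
  C(15) = 1 + 1219 + 753 = 1973
  C(16) = 1 + 1973 + 1219 = 3193
  C(17) = 1 + 3193 + 1973 = 5167
  C(18) = 1 + 5167 + 3193 = 8361
  C(19) = 1 + 8361 + 5167 = 13529
  C(20) = 1 + 13529 + 8361 = 21891
  C(21) = 1 + 21891 + 13529 = 35421
  C(22) = 1 + 35421 + 21891 = 57313
  C(23) = 1 + 57313 + 35421 = 92735
  C(24) = 1 + 92735 + 57313 = 150049
  C(25) = 1 + 150049 + 92735 = 242785
  C(26) = 1 + 242785 + 150049 = 392835
  C(27) = 1 + 392835 + 242785 = 635621
  C(28) = 1 + 635621 + 392835 = 1028457
  C(29) = 1 + 1028457 + 635621 = 1664079
  C(30) = 1 + 1664079 + 1028457 = 2692537
  C(31) = 1 + 2692537 + 1664079 = 4356617
  C(32) = 1 + 4356617 + 2692537 = 7049155
  C(33) = 1 + 7049155 + 4356617 = 11405773
  C(34) = 1 + 11405773 + 7049155 = 18454929
  C(35) = 1 + 18454929 + 11405773 = 29860703
  C(36) = 1 + 29860703 + 18454929 = 48315633
  C(37) = 1 + 48315633 + 29860703 = 78176337
  C(38) = 1 + 78176337 + 48315633 = 126491971
  C(39) = 1 + 126491971 + 78176337 = 204668309
  C(40) = 1 + 204668309 + 126491971 = 331160281
  C(41) = 1 + 331160281 + 204668309 = 535828591
  C(42) = 1 + 535828591 + 331160281 = 866988873
  C(43) = 1 + 866988873 + 535828591 = 1402817465
  C(44) = 1 + 1402817465 + 866988873 = 2269806339
  C(45) = 1 + 2269806339 + 1402817465 = 3672623805
  C(46) = 1 + 3672623805 + 2269806339 = 5942430145
Total calls for fib(46) = 5942430145
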